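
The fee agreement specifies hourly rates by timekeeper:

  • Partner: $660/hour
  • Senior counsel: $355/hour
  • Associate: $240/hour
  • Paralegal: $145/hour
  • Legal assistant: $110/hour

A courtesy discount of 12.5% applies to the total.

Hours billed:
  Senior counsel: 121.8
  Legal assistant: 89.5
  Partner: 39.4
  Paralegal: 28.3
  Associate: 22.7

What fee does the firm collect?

$77,559.56

Partner: 39.4 × $660 = $26,004.00
Senior counsel: 121.8 × $355 = $43,239.00
Associate: 22.7 × $240 = $5,448.00
Paralegal: 28.3 × $145 = $4,103.50
Legal assistant: 89.5 × $110 = $9,845.00
Subtotal: $88,639.50
Less 12.5% discount: −$11,079.94
Total: $88,639.50 − $11,079.94 = $77,559.56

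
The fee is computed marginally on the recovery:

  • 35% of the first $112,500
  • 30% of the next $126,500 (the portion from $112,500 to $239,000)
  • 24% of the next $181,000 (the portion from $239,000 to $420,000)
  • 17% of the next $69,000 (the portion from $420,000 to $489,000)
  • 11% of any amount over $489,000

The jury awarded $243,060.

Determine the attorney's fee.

$78,299.40

First $112,500 at 35% = $39,375.00
Next $126,500 at 30% = $37,950.00
Remaining $4,060 at 24% = $974.40
Fee: $39,375.00 + $37,950.00 + $974.40 = $78,299.40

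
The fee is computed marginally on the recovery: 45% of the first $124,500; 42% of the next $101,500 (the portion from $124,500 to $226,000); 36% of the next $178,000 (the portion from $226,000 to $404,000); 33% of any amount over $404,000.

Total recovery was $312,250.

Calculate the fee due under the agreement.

$129,705.00

First $124,500 at 45% = $56,025.00
Next $101,500 at 42% = $42,630.00
Remaining $86,250 at 36% = $31,050.00
Fee: $56,025.00 + $42,630.00 + $31,050.00 = $129,705.00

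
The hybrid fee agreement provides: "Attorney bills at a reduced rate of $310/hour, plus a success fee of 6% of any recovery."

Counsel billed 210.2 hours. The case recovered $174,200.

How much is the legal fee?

$75,614.00

Hourly: 210.2 × $310 = $65,162.00
Success fee: 6% of $174,200 = $10,452.00
Total: $65,162.00 + $10,452.00 = $75,614.00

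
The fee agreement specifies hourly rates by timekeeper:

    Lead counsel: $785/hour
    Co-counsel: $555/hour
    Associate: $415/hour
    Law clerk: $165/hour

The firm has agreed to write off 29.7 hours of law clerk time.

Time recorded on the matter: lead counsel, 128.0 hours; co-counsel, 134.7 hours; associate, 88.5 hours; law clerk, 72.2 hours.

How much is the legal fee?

$218,978.50

Lead counsel: 128.0 × $785 = $100,480.00
Co-counsel: 134.7 × $555 = $74,758.50
Associate: 88.5 × $415 = $36,727.50
Law clerk: 72.2 × $165 = $11,913.00
Subtotal: $223,879.00
Write-off: 29.7 × $165 = $4,900.50
Total: $223,879.00 − $4,900.50 = $218,978.50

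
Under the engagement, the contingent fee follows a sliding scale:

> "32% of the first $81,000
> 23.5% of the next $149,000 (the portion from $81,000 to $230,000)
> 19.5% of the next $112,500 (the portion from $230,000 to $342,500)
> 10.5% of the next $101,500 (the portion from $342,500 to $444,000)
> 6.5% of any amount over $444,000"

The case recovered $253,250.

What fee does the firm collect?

First $81,000 at 32% = $25,920.00
Next $149,000 at 23.5% = $35,015.00
Remaining $23,250 at 19.5% = $4,533.75
Fee: $25,920.00 + $35,015.00 + $4,533.75 = $65,468.75

$65,468.75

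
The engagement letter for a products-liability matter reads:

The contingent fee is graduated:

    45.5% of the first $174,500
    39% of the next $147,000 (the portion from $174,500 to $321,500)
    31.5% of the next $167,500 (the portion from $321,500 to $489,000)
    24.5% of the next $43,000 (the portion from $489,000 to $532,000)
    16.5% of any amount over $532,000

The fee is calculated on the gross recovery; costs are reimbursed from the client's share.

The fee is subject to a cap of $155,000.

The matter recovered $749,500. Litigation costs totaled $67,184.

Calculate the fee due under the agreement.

Fee base is the gross recovery, $749,500; costs are reimbursed separately.
First $174,500 at 45.5% = $79,397.50
Next $147,000 at 39% = $57,330.00
Next $167,500 at 31.5% = $52,762.50
Next $43,000 at 24.5% = $10,535.00
Remaining $217,500 at 16.5% = $35,887.50
Fee: $79,397.50 + $57,330.00 + $52,762.50 + $10,535.00 + $35,887.50 = $235,912.50
$235,912.50 exceeds the $155,000 cap, so the fee is capped at $155,000.00.

$155,000.00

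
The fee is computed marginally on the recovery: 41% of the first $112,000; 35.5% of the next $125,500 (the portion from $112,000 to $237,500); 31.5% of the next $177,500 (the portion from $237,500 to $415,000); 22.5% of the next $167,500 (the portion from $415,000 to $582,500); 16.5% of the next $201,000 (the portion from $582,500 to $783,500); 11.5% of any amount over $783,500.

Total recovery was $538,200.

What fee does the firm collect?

First $112,000 at 41% = $45,920.00
Next $125,500 at 35.5% = $44,552.50
Next $177,500 at 31.5% = $55,912.50
Remaining $123,200 at 22.5% = $27,720.00
Fee: $45,920.00 + $44,552.50 + $55,912.50 + $27,720.00 = $174,105.00

$174,105.00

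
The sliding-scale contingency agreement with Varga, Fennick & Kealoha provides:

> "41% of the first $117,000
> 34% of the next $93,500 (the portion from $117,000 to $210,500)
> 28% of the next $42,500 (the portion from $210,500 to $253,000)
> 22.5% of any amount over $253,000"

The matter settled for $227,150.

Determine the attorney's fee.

$84,422.00

First $117,000 at 41% = $47,970.00
Next $93,500 at 34% = $31,790.00
Remaining $16,650 at 28% = $4,662.00
Fee: $47,970.00 + $31,790.00 + $4,662.00 = $84,422.00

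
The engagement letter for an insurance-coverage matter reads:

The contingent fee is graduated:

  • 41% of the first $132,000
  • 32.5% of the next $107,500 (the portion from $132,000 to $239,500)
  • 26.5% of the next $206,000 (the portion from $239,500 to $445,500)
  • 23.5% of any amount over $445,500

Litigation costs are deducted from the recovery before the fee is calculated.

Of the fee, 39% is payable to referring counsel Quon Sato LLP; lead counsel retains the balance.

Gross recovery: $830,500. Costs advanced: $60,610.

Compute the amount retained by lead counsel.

Fee base (net of costs): $830,500 − $60,610 = $769,890
First $132,000 at 41% = $54,120.00
Next $107,500 at 32.5% = $34,937.50
Next $206,000 at 26.5% = $54,590.00
Remaining $324,390 at 23.5% = $76,231.65
Fee: $54,120.00 + $34,937.50 + $54,590.00 + $76,231.65 = $219,879.15
Referral share: 39% of $219,879.15 = $85,752.87; lead counsel retains $219,879.15 − $85,752.87 = $134,126.28.

$134,126.28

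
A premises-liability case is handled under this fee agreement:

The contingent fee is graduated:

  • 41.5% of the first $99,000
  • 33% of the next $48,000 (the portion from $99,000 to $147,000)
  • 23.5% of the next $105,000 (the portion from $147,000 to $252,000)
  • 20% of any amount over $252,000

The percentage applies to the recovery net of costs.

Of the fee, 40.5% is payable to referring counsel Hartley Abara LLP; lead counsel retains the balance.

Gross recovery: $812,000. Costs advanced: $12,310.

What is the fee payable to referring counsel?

$77,410.89

Fee base (net of costs): $812,000 − $12,310 = $799,690
First $99,000 at 41.5% = $41,085.00
Next $48,000 at 33% = $15,840.00
Next $105,000 at 23.5% = $24,675.00
Remaining $547,690 at 20% = $109,538.00
Fee: $41,085.00 + $15,840.00 + $24,675.00 + $109,538.00 = $191,138.00
Referral share: 40.5% of $191,138.00 = $77,410.89; lead counsel retains $191,138.00 − $77,410.89 = $113,727.11.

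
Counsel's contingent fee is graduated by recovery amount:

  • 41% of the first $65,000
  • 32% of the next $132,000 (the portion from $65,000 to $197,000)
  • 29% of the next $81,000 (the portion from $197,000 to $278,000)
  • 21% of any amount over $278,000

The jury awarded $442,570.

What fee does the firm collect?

$126,939.70

First $65,000 at 41% = $26,650.00
Next $132,000 at 32% = $42,240.00
Next $81,000 at 29% = $23,490.00
Remaining $164,570 at 21% = $34,559.70
Fee: $26,650.00 + $42,240.00 + $23,490.00 + $34,559.70 = $126,939.70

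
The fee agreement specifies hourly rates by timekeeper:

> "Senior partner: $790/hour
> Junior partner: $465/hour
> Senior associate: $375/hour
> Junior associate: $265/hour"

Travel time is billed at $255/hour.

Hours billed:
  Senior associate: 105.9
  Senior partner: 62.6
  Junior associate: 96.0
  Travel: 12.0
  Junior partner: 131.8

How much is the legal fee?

$178,953.50

Senior partner: 62.6 × $790 = $49,454.00
Junior partner: 131.8 × $465 = $61,287.00
Senior associate: 105.9 × $375 = $39,712.50
Junior associate: 96.0 × $265 = $25,440.00
Subtotal: $49,454.00 + $61,287.00 + $39,712.50 + $25,440.00 = $175,893.50
Travel: 12.0 × $255 = $3,060.00
Total: $175,893.50 + $3,060.00 = $178,953.50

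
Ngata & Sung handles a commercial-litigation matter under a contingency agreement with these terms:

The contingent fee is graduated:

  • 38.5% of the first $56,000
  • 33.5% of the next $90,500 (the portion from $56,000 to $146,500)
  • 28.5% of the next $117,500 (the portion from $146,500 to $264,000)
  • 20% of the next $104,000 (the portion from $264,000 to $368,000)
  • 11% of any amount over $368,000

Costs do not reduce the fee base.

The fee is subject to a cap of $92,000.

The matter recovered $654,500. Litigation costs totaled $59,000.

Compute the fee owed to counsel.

$92,000.00

Fee base is the gross recovery, $654,500; costs are reimbursed separately.
First $56,000 at 38.5% = $21,560.00
Next $90,500 at 33.5% = $30,317.50
Next $117,500 at 28.5% = $33,487.50
Next $104,000 at 20% = $20,800.00
Remaining $286,500 at 11% = $31,515.00
Fee: $21,560.00 + $30,317.50 + $33,487.50 + $20,800.00 + $31,515.00 = $137,680.00
$137,680.00 exceeds the $92,000 cap, so the fee is capped at $92,000.00.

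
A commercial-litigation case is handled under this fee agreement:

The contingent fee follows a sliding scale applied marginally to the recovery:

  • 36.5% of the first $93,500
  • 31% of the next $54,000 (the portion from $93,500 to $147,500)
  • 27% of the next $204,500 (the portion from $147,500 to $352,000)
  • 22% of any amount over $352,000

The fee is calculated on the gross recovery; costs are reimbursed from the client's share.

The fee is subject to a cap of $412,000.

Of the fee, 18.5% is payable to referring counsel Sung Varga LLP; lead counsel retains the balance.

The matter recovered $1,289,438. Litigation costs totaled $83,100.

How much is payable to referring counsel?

Fee base is the gross recovery, $1,289,438; costs are reimbursed separately.
First $93,500 at 36.5% = $34,127.50
Next $54,000 at 31% = $16,740.00
Next $204,500 at 27% = $55,215.00
Remaining $937,438 at 22% = $206,236.36
Fee: $34,127.50 + $16,740.00 + $55,215.00 + $206,236.36 = $312,318.86
$312,318.86 is under the $412,000 cap.
Referral share: 18.5% of $312,318.86 = $57,778.99; lead counsel retains $312,318.86 − $57,778.99 = $254,539.87.

$57,778.99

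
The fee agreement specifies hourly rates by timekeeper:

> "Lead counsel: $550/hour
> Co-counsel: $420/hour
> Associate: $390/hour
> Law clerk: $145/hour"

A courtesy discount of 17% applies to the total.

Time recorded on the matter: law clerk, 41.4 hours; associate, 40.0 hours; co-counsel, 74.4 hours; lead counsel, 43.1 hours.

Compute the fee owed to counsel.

$63,541.48

Lead counsel: 43.1 × $550 = $23,705.00
Co-counsel: 74.4 × $420 = $31,248.00
Associate: 40.0 × $390 = $15,600.00
Law clerk: 41.4 × $145 = $6,003.00
Subtotal: $76,556.00
Less 17% discount: −$13,014.52
Total: $76,556.00 − $13,014.52 = $63,541.48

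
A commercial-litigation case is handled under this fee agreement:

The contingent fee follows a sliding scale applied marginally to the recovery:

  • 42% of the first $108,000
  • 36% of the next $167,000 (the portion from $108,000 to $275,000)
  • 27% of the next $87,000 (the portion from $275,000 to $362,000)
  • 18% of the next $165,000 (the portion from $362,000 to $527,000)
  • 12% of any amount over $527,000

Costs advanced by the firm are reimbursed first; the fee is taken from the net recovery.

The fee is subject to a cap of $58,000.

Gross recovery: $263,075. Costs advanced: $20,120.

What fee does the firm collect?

Fee base (net of costs): $263,075 − $20,120 = $242,955
First $108,000 at 42% = $45,360.00
Remaining $134,955 at 36% = $48,583.80
Fee: $45,360.00 + $48,583.80 = $93,943.80
$93,943.80 exceeds the $58,000 cap, so the fee is capped at $58,000.00.

$58,000.00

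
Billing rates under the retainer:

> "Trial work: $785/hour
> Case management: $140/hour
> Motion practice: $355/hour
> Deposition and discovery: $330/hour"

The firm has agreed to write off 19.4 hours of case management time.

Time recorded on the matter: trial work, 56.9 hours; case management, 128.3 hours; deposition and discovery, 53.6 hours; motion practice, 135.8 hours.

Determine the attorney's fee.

Trial work: 56.9 × $785 = $44,666.50
Case management: 128.3 × $140 = $17,962.00
Motion practice: 135.8 × $355 = $48,209.00
Deposition and discovery: 53.6 × $330 = $17,688.00
Subtotal: $128,525.50
Write-off: 19.4 × $140 = $2,716.00
Total: $128,525.50 − $2,716.00 = $125,809.50

$125,809.50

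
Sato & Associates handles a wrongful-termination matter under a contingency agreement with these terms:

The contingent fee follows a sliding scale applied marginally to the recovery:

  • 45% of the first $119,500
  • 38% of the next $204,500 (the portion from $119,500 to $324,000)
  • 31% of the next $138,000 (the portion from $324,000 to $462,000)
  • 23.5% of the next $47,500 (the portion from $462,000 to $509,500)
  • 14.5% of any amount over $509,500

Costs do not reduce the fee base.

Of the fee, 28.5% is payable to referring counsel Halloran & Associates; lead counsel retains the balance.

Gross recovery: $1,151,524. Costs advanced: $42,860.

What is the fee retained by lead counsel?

Fee base is the gross recovery, $1,151,524; costs are reimbursed separately.
First $119,500 at 45% = $53,775.00
Next $204,500 at 38% = $77,710.00
Next $138,000 at 31% = $42,780.00
Next $47,500 at 23.5% = $11,162.50
Remaining $642,024 at 14.5% = $93,093.48
Fee: $53,775.00 + $77,710.00 + $42,780.00 + $11,162.50 + $93,093.48 = $278,520.98
Referral share: 28.5% of $278,520.98 = $79,378.48; lead counsel retains $278,520.98 − $79,378.48 = $199,142.50.

$199,142.50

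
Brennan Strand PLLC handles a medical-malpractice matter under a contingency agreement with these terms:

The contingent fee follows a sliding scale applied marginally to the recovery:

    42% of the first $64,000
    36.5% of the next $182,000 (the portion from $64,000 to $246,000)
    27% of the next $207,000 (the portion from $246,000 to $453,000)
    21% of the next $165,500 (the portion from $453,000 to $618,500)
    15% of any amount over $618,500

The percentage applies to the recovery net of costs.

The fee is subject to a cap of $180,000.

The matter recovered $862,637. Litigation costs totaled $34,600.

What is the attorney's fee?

Fee base (net of costs): $862,637 − $34,600 = $828,037
First $64,000 at 42% = $26,880.00
Next $182,000 at 36.5% = $66,430.00
Next $207,000 at 27% = $55,890.00
Next $165,500 at 21% = $34,755.00
Remaining $209,537 at 15% = $31,430.55
Fee: $26,880.00 + $66,430.00 + $55,890.00 + $34,755.00 + $31,430.55 = $215,385.55
$215,385.55 exceeds the $180,000 cap, so the fee is capped at $180,000.00.

$180,000.00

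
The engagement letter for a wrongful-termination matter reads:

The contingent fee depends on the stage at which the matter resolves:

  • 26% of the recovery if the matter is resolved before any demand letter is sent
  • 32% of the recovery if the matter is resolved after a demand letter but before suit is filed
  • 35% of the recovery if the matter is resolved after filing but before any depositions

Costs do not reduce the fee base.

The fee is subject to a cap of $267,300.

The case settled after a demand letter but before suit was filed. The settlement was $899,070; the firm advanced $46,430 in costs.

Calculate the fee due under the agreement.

$267,300.00

Fee base is the gross recovery, $899,070; costs are reimbursed separately.
The matter settled after a demand letter but before suit was filed, so the 32% rate applies.
$899,070 × 32% = $287,702.40
$287,702.40 exceeds the $267,300 cap, so the fee is capped at $267,300.00.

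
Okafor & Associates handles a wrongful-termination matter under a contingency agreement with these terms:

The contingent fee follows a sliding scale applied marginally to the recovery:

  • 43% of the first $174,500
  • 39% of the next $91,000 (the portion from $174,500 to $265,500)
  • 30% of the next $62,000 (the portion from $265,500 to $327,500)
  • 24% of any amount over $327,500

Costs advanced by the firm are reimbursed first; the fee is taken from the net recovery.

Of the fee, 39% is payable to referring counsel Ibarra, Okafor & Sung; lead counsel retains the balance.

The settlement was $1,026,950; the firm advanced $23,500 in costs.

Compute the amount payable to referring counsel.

Fee base (net of costs): $1,026,950 − $23,500 = $1,003,450
First $174,500 at 43% = $75,035.00
Next $91,000 at 39% = $35,490.00
Next $62,000 at 30% = $18,600.00
Remaining $675,950 at 24% = $162,228.00
Fee: $75,035.00 + $35,490.00 + $18,600.00 + $162,228.00 = $291,353.00
Referral share: 39% of $291,353.00 = $113,627.67; lead counsel retains $291,353.00 − $113,627.67 = $177,725.33.

$113,627.67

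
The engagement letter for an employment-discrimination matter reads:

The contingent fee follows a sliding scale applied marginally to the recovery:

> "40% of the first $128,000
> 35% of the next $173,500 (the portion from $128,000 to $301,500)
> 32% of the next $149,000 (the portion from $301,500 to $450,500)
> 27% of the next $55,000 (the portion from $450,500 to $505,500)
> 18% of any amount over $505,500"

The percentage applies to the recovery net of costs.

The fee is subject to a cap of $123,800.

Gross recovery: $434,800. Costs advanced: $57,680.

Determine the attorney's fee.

$123,800.00

Fee base (net of costs): $434,800 − $57,680 = $377,120
First $128,000 at 40% = $51,200.00
Next $173,500 at 35% = $60,725.00
Remaining $75,620 at 32% = $24,198.40
Fee: $51,200.00 + $60,725.00 + $24,198.40 = $136,123.40
$136,123.40 exceeds the $123,800 cap, so the fee is capped at $123,800.00.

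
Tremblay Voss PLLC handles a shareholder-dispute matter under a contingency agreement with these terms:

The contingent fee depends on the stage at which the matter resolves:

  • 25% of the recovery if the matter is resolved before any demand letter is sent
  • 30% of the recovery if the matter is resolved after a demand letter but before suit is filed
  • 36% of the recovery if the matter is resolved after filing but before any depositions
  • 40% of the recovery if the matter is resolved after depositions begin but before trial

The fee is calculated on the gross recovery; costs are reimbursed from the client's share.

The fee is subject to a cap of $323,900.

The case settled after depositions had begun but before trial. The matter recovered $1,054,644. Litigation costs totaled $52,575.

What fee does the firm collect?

$323,900.00

Fee base is the gross recovery, $1,054,644; costs are reimbursed separately.
The matter settled after depositions had begun but before trial, so the 40% rate applies.
$1,054,644 × 40% = $421,857.60
$421,857.60 exceeds the $323,900 cap, so the fee is capped at $323,900.00.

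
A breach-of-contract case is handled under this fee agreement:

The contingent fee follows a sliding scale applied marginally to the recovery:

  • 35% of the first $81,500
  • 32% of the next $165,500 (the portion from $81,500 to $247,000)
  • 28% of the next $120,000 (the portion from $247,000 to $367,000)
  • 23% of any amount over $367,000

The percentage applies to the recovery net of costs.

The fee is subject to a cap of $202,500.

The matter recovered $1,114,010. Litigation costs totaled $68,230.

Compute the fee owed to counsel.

$202,500.00

Fee base (net of costs): $1,114,010 − $68,230 = $1,045,780
First $81,500 at 35% = $28,525.00
Next $165,500 at 32% = $52,960.00
Next $120,000 at 28% = $33,600.00
Remaining $678,780 at 23% = $156,119.40
Fee: $28,525.00 + $52,960.00 + $33,600.00 + $156,119.40 = $271,204.40
$271,204.40 exceeds the $202,500 cap, so the fee is capped at $202,500.00.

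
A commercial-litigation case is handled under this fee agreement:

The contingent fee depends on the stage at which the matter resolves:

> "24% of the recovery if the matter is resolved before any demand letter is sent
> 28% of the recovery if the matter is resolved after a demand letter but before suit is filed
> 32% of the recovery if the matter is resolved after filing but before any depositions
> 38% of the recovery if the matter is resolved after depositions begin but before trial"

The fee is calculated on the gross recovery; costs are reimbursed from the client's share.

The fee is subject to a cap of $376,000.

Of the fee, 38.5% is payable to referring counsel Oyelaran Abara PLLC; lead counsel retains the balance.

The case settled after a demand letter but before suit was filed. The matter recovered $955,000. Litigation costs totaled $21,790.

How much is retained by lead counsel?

$164,451.00

Fee base is the gross recovery, $955,000; costs are reimbursed separately.
The matter settled after a demand letter but before suit was filed, so the 28% rate applies.
$955,000 × 28% = $267,400.00
$267,400.00 is under the $376,000 cap.
Referral share: 38.5% of $267,400.00 = $102,949.00; lead counsel retains $267,400.00 − $102,949.00 = $164,451.00.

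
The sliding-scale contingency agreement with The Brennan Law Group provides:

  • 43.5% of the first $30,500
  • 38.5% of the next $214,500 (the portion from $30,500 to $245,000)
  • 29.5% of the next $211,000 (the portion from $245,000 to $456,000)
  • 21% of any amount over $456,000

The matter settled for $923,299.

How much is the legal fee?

$256,227.79

First $30,500 at 43.5% = $13,267.50
Next $214,500 at 38.5% = $82,582.50
Next $211,000 at 29.5% = $62,245.00
Remaining $467,299 at 21% = $98,132.79
Fee: $13,267.50 + $82,582.50 + $62,245.00 + $98,132.79 = $256,227.79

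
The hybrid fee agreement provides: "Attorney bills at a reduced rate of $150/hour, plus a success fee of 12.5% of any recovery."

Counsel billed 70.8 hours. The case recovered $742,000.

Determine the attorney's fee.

Hourly: 70.8 × $150 = $10,620.00
Success fee: 12.5% of $742,000 = $92,750.00
Total: $10,620.00 + $92,750.00 = $103,370.00

$103,370.00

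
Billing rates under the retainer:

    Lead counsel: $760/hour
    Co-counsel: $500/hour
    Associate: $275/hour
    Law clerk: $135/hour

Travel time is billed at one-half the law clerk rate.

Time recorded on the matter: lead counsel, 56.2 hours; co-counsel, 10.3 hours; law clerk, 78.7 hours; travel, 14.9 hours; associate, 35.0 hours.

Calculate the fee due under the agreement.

Lead counsel: 56.2 × $760 = $42,712.00
Co-counsel: 10.3 × $500 = $5,150.00
Associate: 35.0 × $275 = $9,625.00
Law clerk: 78.7 × $135 = $10,624.50
Subtotal: $42,712.00 + $5,150.00 + $9,625.00 + $10,624.50 = $68,111.50
Travel: 14.9 × ($135 ÷ 2) = 14.9 × $67.50 = $1,005.75
Total: $68,111.50 + $1,005.75 = $69,117.25

$69,117.25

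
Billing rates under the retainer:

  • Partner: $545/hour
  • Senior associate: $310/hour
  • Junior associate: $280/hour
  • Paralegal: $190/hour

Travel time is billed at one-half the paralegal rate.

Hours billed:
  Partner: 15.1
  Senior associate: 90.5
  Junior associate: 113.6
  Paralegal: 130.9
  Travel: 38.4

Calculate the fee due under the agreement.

$96,611.50

Partner: 15.1 × $545 = $8,229.50
Senior associate: 90.5 × $310 = $28,055.00
Junior associate: 113.6 × $280 = $31,808.00
Paralegal: 130.9 × $190 = $24,871.00
Subtotal: $8,229.50 + $28,055.00 + $31,808.00 + $24,871.00 = $92,963.50
Travel: 38.4 × ($190 ÷ 2) = 38.4 × $95.00 = $3,648.00
Total: $92,963.50 + $3,648.00 = $96,611.50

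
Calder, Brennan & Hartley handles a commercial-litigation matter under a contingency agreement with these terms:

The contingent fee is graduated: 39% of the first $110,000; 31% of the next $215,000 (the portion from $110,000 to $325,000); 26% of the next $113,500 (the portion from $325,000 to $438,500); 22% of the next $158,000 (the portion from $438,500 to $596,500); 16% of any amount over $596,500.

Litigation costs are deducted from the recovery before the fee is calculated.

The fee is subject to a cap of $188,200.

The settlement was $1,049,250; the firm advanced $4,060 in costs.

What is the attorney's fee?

$188,200.00

Fee base (net of costs): $1,049,250 − $4,060 = $1,045,190
First $110,000 at 39% = $42,900.00
Next $215,000 at 31% = $66,650.00
Next $113,500 at 26% = $29,510.00
Next $158,000 at 22% = $34,760.00
Remaining $448,690 at 16% = $71,790.40
Fee: $42,900.00 + $66,650.00 + $29,510.00 + $34,760.00 + $71,790.40 = $245,610.40
$245,610.40 exceeds the $188,200 cap, so the fee is capped at $188,200.00.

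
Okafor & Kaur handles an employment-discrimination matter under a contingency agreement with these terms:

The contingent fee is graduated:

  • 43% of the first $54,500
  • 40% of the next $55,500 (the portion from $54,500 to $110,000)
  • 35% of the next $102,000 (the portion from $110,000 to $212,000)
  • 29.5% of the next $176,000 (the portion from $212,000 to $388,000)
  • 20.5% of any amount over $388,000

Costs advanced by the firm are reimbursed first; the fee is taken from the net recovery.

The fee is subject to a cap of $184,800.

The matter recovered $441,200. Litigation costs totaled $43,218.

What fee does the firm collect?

Fee base (net of costs): $441,200 − $43,218 = $397,982
First $54,500 at 43% = $23,435.00
Next $55,500 at 40% = $22,200.00
Next $102,000 at 35% = $35,700.00
Next $176,000 at 29.5% = $51,920.00
Remaining $9,982 at 20.5% = $2,046.31
Fee: $23,435.00 + $22,200.00 + $35,700.00 + $51,920.00 + $2,046.31 = $135,301.31
$135,301.31 is under the $184,800 cap.

$135,301.31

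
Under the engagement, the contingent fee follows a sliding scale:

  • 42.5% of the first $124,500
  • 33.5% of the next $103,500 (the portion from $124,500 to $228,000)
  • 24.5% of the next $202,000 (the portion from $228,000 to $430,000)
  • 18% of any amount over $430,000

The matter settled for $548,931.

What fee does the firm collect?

$158,482.58

First $124,500 at 42.5% = $52,912.50
Next $103,500 at 33.5% = $34,672.50
Next $202,000 at 24.5% = $49,490.00
Remaining $118,931 at 18% = $21,407.58
Fee: $52,912.50 + $34,672.50 + $49,490.00 + $21,407.58 = $158,482.58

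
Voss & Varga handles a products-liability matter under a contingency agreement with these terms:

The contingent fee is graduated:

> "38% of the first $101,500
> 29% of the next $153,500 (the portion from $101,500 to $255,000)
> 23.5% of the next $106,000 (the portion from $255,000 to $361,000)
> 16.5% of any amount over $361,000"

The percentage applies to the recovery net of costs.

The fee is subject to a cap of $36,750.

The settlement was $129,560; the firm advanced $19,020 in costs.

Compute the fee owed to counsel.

Fee base (net of costs): $129,560 − $19,020 = $110,540
First $101,500 at 38% = $38,570.00
Remaining $9,040 at 29% = $2,621.60
Fee: $38,570.00 + $2,621.60 = $41,191.60
$41,191.60 exceeds the $36,750 cap, so the fee is capped at $36,750.00.

$36,750.00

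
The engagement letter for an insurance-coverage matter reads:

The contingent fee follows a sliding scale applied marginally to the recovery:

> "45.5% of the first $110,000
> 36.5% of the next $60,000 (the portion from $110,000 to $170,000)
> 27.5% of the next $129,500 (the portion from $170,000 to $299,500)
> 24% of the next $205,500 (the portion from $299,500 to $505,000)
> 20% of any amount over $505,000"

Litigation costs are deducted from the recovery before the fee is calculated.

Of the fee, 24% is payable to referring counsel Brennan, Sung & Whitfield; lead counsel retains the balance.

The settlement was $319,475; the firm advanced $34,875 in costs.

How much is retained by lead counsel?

$78,633.40

Fee base (net of costs): $319,475 − $34,875 = $284,600
First $110,000 at 45.5% = $50,050.00
Next $60,000 at 36.5% = $21,900.00
Remaining $114,600 at 27.5% = $31,515.00
Fee: $50,050.00 + $21,900.00 + $31,515.00 = $103,465.00
Referral share: 24% of $103,465.00 = $24,831.60; lead counsel retains $103,465.00 − $24,831.60 = $78,633.40.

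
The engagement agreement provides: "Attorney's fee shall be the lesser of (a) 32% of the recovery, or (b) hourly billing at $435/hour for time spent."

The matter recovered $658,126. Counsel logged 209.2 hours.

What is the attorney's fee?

$91,002.00

(a) 32% of $658,126 = $210,600.32
(b) 209.2 × $435 = $91,002.00
The lesser is (b): $91,002.00.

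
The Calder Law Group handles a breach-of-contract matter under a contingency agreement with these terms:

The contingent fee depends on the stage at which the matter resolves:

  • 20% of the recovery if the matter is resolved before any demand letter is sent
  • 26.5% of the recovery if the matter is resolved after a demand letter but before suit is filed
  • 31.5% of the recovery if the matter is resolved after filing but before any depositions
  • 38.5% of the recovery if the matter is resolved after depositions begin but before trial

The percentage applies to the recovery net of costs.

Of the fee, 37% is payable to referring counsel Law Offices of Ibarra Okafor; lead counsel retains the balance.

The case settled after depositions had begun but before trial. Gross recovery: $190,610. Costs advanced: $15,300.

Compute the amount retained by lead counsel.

Fee base (net of costs): $190,610 − $15,300 = $175,310
The matter settled after depositions had begun but before trial, so the 38.5% rate applies.
$175,310 × 38.5% = $67,494.35
Referral share: 37% of $67,494.35 = $24,972.91; lead counsel retains $67,494.35 − $24,972.91 = $42,521.44.

$42,521.44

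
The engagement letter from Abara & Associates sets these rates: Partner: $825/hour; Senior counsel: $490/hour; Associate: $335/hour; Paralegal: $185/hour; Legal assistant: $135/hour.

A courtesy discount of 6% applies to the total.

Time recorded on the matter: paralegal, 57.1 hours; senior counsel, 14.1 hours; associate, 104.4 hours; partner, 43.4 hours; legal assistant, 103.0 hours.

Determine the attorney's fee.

$96,027.11

Partner: 43.4 × $825 = $35,805.00
Senior counsel: 14.1 × $490 = $6,909.00
Associate: 104.4 × $335 = $34,974.00
Paralegal: 57.1 × $185 = $10,563.50
Legal assistant: 103.0 × $135 = $13,905.00
Subtotal: $102,156.50
Less 6% discount: −$6,129.39
Total: $102,156.50 − $6,129.39 = $96,027.11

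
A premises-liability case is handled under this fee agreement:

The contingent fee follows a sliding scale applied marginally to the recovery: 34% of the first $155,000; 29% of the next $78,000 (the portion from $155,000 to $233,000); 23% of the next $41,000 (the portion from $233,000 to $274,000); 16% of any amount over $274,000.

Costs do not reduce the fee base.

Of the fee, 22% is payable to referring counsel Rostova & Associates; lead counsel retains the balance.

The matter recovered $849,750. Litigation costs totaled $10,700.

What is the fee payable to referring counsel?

$38,911.40

Fee base is the gross recovery, $849,750; costs are reimbursed separately.
First $155,000 at 34% = $52,700.00
Next $78,000 at 29% = $22,620.00
Next $41,000 at 23% = $9,430.00
Remaining $575,750 at 16% = $92,120.00
Fee: $52,700.00 + $22,620.00 + $9,430.00 + $92,120.00 = $176,870.00
Referral share: 22% of $176,870.00 = $38,911.40; lead counsel retains $176,870.00 − $38,911.40 = $137,958.60.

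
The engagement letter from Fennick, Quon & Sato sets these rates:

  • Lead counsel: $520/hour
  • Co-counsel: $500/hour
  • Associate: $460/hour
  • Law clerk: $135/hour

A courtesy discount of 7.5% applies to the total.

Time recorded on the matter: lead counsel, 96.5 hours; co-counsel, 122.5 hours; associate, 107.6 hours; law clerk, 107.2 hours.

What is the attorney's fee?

Lead counsel: 96.5 × $520 = $50,180.00
Co-counsel: 122.5 × $500 = $61,250.00
Associate: 107.6 × $460 = $49,496.00
Law clerk: 107.2 × $135 = $14,472.00
Subtotal: $175,398.00
Less 7.5% discount: −$13,154.85
Total: $175,398.00 − $13,154.85 = $162,243.15

$162,243.15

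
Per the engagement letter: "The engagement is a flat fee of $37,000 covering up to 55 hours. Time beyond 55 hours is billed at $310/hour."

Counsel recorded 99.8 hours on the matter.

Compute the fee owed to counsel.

Flat fee: $37,000.00
Excess hours: 99.8 − 55 = 44.8
Overrun: 44.8 × $310 = $13,888.00
Total: $37,000.00 + $13,888.00 = $50,888.00

$50,888.00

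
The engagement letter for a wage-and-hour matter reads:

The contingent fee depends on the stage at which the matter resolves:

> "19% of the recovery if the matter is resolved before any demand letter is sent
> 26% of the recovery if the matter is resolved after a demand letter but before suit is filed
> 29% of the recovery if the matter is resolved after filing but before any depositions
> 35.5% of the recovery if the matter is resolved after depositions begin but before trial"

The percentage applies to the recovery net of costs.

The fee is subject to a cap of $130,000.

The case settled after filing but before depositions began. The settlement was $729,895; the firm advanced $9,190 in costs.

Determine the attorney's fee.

$130,000.00

Fee base (net of costs): $729,895 − $9,190 = $720,705
The matter settled after filing but before depositions began, so the 29% rate applies.
$720,705 × 29% = $209,004.45
$209,004.45 exceeds the $130,000 cap, so the fee is capped at $130,000.00.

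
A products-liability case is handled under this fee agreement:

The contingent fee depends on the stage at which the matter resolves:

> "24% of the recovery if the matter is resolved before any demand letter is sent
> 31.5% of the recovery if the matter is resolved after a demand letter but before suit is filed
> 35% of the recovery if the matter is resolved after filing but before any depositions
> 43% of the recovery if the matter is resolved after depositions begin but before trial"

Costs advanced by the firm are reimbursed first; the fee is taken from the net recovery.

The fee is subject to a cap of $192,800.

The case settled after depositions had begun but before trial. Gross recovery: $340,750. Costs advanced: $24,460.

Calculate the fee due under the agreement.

Fee base (net of costs): $340,750 − $24,460 = $316,290
The matter settled after depositions had begun but before trial, so the 43% rate applies.
$316,290 × 43% = $136,004.70
$136,004.70 is under the $192,800 cap.

$136,004.70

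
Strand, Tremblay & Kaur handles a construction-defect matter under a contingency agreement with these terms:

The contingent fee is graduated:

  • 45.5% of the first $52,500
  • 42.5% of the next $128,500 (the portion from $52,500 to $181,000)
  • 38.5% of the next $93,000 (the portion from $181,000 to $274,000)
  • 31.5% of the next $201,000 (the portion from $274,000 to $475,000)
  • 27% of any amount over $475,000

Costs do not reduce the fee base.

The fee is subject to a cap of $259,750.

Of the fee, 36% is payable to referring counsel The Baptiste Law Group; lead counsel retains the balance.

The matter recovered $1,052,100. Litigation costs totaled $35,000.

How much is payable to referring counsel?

$93,510.00

Fee base is the gross recovery, $1,052,100; costs are reimbursed separately.
First $52,500 at 45.5% = $23,887.50
Next $128,500 at 42.5% = $54,612.50
Next $93,000 at 38.5% = $35,805.00
Next $201,000 at 31.5% = $63,315.00
Remaining $577,100 at 27% = $155,817.00
Fee: $23,887.50 + $54,612.50 + $35,805.00 + $63,315.00 + $155,817.00 = $333,437.00
$333,437.00 exceeds the $259,750 cap, so the fee is capped at $259,750.00.
Referral share: 36% of $259,750.00 = $93,510.00; lead counsel retains $259,750.00 − $93,510.00 = $166,240.00.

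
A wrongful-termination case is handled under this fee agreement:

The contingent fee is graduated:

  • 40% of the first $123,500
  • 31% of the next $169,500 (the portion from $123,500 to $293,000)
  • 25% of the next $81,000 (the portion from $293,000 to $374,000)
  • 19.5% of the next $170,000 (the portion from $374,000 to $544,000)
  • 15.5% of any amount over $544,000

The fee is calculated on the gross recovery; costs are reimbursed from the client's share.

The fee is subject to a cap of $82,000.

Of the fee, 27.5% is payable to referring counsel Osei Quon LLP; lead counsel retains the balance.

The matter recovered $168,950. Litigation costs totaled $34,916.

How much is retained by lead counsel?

Fee base is the gross recovery, $168,950; costs are reimbursed separately.
First $123,500 at 40% = $49,400.00
Remaining $45,450 at 31% = $14,089.50
Fee: $49,400.00 + $14,089.50 = $63,489.50
$63,489.50 is under the $82,000 cap.
Referral share: 27.5% of $63,489.50 = $17,459.61; lead counsel retains $63,489.50 − $17,459.61 = $46,029.89.

$46,029.89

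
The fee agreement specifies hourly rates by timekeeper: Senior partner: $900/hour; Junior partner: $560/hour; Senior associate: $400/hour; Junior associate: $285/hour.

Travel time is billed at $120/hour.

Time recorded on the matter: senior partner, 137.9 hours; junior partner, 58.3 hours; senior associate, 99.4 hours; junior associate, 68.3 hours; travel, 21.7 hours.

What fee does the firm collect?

$218,587.50

Senior partner: 137.9 × $900 = $124,110.00
Junior partner: 58.3 × $560 = $32,648.00
Senior associate: 99.4 × $400 = $39,760.00
Junior associate: 68.3 × $285 = $19,465.50
Subtotal: $124,110.00 + $32,648.00 + $39,760.00 + $19,465.50 = $215,983.50
Travel: 21.7 × $120 = $2,604.00
Total: $215,983.50 + $2,604.00 = $218,587.50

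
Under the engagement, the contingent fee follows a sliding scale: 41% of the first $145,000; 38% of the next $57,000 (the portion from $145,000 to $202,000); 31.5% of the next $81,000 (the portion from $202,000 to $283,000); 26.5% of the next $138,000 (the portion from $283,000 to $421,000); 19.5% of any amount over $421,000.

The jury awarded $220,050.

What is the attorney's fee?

First $145,000 at 41% = $59,450.00
Next $57,000 at 38% = $21,660.00
Remaining $18,050 at 31.5% = $5,685.75
Fee: $59,450.00 + $21,660.00 + $5,685.75 = $86,795.75

$86,795.75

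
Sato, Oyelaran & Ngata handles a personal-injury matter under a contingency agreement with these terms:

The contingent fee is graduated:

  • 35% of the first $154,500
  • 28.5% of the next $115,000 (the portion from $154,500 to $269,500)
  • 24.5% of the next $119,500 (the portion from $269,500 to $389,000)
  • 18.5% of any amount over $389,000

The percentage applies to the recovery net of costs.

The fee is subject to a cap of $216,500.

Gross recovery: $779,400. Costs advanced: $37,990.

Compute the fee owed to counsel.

Fee base (net of costs): $779,400 − $37,990 = $741,410
First $154,500 at 35% = $54,075.00
Next $115,000 at 28.5% = $32,775.00
Next $119,500 at 24.5% = $29,277.50
Remaining $352,410 at 18.5% = $65,195.85
Fee: $54,075.00 + $32,775.00 + $29,277.50 + $65,195.85 = $181,323.35
$181,323.35 is under the $216,500 cap.

$181,323.35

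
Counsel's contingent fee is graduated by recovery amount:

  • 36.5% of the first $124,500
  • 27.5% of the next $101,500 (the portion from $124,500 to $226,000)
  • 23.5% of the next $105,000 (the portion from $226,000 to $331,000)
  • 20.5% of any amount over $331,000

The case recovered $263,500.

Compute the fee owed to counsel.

First $124,500 at 36.5% = $45,442.50
Next $101,500 at 27.5% = $27,912.50
Remaining $37,500 at 23.5% = $8,812.50
Fee: $45,442.50 + $27,912.50 + $8,812.50 = $82,167.50

$82,167.50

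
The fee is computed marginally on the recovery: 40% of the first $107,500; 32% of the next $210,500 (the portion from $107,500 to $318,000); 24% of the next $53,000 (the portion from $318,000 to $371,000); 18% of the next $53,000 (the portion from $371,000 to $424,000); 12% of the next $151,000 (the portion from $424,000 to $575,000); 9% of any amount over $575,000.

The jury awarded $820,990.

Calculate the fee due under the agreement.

$172,879.10

First $107,500 at 40% = $43,000.00
Next $210,500 at 32% = $67,360.00
Next $53,000 at 24% = $12,720.00
Next $53,000 at 18% = $9,540.00
Next $151,000 at 12% = $18,120.00
Remaining $245,990 at 9% = $22,139.10
Fee: $43,000.00 + $67,360.00 + $12,720.00 + $9,540.00 + $18,120.00 + $22,139.10 = $172,879.10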